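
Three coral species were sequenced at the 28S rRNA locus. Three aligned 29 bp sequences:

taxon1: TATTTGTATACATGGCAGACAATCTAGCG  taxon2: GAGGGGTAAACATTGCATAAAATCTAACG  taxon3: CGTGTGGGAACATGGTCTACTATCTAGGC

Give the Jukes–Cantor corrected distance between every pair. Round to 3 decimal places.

d(taxon1,taxon2) = 0.401, d(taxon1,taxon3) = 0.602, d(taxon2,taxon3) = 0.774

taxon1–taxon2: 9/29 sites differ → p ≈ 0.310345, d = −0.75 ln(1 − 0.413793) = 0.400562 ≈ 0.401.
taxon1–taxon3: 12/29 sites differ → p ≈ 0.413793, d = −0.75 ln(1 − 0.551724) = 0.601760 ≈ 0.602.
taxon2–taxon3: 14/29 sites differ → p ≈ 0.482759, d = −0.75 ln(1 − 0.643679) = 0.773942 ≈ 0.774.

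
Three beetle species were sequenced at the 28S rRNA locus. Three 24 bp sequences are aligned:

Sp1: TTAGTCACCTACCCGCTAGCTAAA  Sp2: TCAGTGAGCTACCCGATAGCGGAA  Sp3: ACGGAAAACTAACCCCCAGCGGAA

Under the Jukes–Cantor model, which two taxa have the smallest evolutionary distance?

Sp1–Sp2: 6/24 differ, p = 0.250, d = 0.304.
Sp1–Sp3: 11/24 differ, p = 0.458, d = 0.708.
Sp2–Sp3: 9/24 differ, p = 0.375, d = 0.520.
The smallest distance is between Sp1 and Sp2.

Sp1 and Sp2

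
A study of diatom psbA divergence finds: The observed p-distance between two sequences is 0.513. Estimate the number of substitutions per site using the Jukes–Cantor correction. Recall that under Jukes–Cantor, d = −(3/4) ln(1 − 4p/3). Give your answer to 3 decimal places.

d = −(3/4) ln(1 − 4p/3) = −0.75 ln(1 − 0.684) = −0.75 ln(0.316)
  = −0.75 × (-1.152013) = 0.864010 substitutions/site.

0.864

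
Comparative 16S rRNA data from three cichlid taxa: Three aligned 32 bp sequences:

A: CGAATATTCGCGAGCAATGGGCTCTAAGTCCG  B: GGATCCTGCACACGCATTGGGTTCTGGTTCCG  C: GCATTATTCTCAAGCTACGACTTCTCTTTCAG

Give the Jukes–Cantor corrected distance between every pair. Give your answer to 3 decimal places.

d(A,B) = 0.585, d(A,C) = 0.657, d(B,C) = 0.657

A–B: 13/32 sites differ → p = 0.40625, d = −0.75 ln(1 − 0.541667) = 0.585119 ≈ 0.585.
A–C: 14/32 sites differ → p = 0.4375, d = −0.75 ln(1 − 0.583333) = 0.656601 ≈ 0.657.
B–C: 14/32 sites differ → p = 0.4375, d = −0.75 ln(1 − 0.583333) = 0.656601 ≈ 0.657.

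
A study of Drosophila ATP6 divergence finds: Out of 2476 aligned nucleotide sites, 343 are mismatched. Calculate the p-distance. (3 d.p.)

p = 343/2476 = 0.138529… ≈ 0.139 (to 3 d.p.).

0.139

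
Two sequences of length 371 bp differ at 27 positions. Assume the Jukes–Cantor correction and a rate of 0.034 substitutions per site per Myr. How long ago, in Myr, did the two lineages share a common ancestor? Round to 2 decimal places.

p = 27/371 ≈ 0.072776.
d = −(3/4) ln(1 − 4p/3) = −0.75 ln(1 − 0.097035) = −0.75 ln(0.902965)
  = −0.75 × (-0.102071) = 0.076553 substitutions/site.
Under a molecular clock d = 2μt, so t = d/(2μ) = 0.076553 / (2 × 0.034) = 1.13 Myr.

1.13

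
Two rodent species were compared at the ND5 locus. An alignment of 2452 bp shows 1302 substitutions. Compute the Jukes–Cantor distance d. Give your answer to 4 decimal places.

p = 1302/2452 ≈ 0.530995.
d = −(3/4) ln(1 − 4p/3) = −0.75 ln(1 − 0.707993) = −0.75 ln(0.292007)
  = −0.75 × (-1.230978) = 0.923234 substitutions/site.

0.9232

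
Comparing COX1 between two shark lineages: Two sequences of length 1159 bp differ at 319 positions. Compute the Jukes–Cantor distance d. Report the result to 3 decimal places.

p = 319/1159 ≈ 0.275237.
d = −(3/4) ln(1 − 4p/3) = −0.75 ln(1 − 0.366983) = −0.75 ln(0.633017)
  = −0.75 × (-0.457258) = 0.342944 substitutions/site.

0.343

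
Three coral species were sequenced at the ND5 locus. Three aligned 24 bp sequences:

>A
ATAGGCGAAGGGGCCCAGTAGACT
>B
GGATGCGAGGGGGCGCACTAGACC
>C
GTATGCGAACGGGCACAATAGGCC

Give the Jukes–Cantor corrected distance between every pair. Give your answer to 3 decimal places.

d(A,B) = 0.369, d(A,C) = 0.369, d(B,C) = 0.304

A–B: 7/24 sites differ → p ≈ 0.291667, d = −0.75 ln(1 − 0.388889) = 0.369358 ≈ 0.369.
A–C: 7/24 sites differ → p ≈ 0.291667, d = −0.75 ln(1 − 0.388889) = 0.369358 ≈ 0.369.
B–C: 6/24 sites differ → p = 0.25, d = −0.75 ln(1 − 0.333333) = 0.304098 ≈ 0.304.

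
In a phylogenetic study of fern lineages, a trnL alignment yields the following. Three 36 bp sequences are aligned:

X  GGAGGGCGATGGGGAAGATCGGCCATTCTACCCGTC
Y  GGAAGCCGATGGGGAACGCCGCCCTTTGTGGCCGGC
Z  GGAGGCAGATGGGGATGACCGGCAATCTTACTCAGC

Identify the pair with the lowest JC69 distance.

X–Y: 11/36 differ, p = 0.306, d = 0.392.
X–Z: 10/36 differ, p = 0.278, d = 0.347.
Y–Z: 14/36 differ, p = 0.389, d = 0.548.
The smallest distance is between X and Z.

X and Z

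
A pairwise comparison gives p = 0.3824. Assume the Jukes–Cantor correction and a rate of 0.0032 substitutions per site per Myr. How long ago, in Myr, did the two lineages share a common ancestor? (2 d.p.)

83.56

d = −(3/4) ln(1 − 4p/3) = −0.75 ln(1 − 0.509867) = −0.75 ln(0.490133)
  = −0.75 × (-0.713078) = 0.534809 substitutions/site.
Under a molecular clock d = 2μt, so t = d/(2μ) = 0.534809 / (2 × 0.0032) = 83.56 Myr.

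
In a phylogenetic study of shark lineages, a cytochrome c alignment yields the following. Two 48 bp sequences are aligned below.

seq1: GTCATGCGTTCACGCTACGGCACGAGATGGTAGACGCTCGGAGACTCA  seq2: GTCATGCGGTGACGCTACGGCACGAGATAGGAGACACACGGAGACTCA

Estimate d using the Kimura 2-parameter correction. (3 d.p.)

0.137

Of 48 sites, 2 differences are transitions and 4 are transversions, so P = 2/48 ≈ 0.041667 and Q = 4/48 ≈ 0.083333.
Under the Kimura two-parameter model, d = −½ ln(1 − 2P − Q) − ¼ ln(1 − 2Q).
1 − 2P − Q = 0.833333, giving −½ ln(0.833333) = 0.091161.
1 − 2Q = 0.833334, giving −¼ ln(0.833334) = 0.045580.
d = 0.091161 + 0.045580 = 0.136741.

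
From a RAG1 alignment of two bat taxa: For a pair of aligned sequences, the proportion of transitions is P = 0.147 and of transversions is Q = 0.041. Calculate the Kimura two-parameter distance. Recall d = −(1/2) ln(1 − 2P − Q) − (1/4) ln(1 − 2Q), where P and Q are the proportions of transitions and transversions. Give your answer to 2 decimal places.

0.23

Under the Kimura two-parameter model, d = −½ ln(1 − 2P − Q) − ¼ ln(1 − 2Q).
1 − 2P − Q = 0.665, giving −½ ln(0.665) = 0.203984.
1 − 2Q = 0.918, giving −¼ ln(0.918) = 0.021389.
d = 0.203984 + 0.021389 = 0.225373.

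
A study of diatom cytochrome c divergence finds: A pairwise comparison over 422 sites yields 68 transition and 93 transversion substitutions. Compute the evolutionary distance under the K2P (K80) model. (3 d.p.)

0.536

P = 68/422 ≈ 0.161137 and Q = 93/422 ≈ 0.220379.
Under the Kimura two-parameter model, d = −½ ln(1 − 2P − Q) − ¼ ln(1 − 2Q).
1 − 2P − Q = 0.457347, giving −½ ln(0.457347) = 0.391156.
1 − 2Q = 0.559242, giving −¼ ln(0.559242) = 0.145293.
d = 0.391156 + 0.145293 = 0.536449.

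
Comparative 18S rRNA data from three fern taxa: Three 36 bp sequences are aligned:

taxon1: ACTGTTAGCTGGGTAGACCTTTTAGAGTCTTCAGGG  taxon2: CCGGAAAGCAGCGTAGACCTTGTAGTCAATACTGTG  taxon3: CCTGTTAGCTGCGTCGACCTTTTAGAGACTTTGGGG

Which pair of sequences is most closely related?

taxon1–taxon2: 14/36 differ, p = 0.389, d = 0.548.
taxon1–taxon3: 6/36 differ, p = 0.167, d = 0.188.
taxon2–taxon3: 13/36 differ, p = 0.361, d = 0.493.
The smallest distance is between taxon1 and taxon3.

taxon1 and taxon3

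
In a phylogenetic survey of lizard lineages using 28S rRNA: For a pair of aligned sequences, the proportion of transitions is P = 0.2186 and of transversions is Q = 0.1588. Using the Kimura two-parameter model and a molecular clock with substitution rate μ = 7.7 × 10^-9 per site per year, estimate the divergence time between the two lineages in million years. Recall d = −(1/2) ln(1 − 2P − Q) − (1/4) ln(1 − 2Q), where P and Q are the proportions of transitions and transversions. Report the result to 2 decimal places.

Under the Kimura two-parameter model, d = −½ ln(1 − 2P − Q) − ¼ ln(1 − 2Q).
1 − 2P − Q = 0.404, giving −½ ln(0.404) = 0.453170.
1 − 2Q = 0.6824, giving −¼ ln(0.6824) = 0.095535.
d = 0.453170 + 0.095535 = 0.548705.
Under a molecular clock d = 2μt, so t = d/(2μ) = 0.548705 / (2 × 7.7 × 10^-9) = 35.63 million years.

35.63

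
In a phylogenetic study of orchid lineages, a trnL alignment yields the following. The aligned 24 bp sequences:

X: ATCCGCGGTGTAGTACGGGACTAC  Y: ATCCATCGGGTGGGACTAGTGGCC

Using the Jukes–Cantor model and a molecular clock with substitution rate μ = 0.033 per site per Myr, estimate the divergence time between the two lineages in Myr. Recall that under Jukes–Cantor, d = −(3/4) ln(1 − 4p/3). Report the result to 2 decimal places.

12.48

The sequences differ at 12 of 24 sites, so p = 12/24 = 0.5.
d = −(3/4) ln(1 − 4p/3) = −0.75 ln(1 − 0.666667) = −0.75 ln(0.333333)
  = −0.75 × (-1.098613) = 0.823960 substitutions/site.
Under a molecular clock d = 2μt, so t = d/(2μ) = 0.823960 / (2 × 0.033) = 12.48 Myr.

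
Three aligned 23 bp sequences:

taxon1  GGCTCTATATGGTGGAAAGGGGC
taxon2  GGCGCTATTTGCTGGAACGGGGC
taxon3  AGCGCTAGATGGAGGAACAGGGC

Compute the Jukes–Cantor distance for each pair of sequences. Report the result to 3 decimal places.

d(taxon1,taxon2) = 0.198, d(taxon1,taxon3) = 0.321, d(taxon2,taxon3) = 0.321

taxon1–taxon2: 4/23 sites differ → p ≈ 0.173913, d = −0.75 ln(1 − 0.231884) = 0.197861 ≈ 0.198.
taxon1–taxon3: 6/23 sites differ → p ≈ 0.26087, d = −0.75 ln(1 − 0.347827) = 0.320584 ≈ 0.321.
taxon2–taxon3: 6/23 sites differ → p ≈ 0.26087, d = −0.75 ln(1 − 0.347827) = 0.320584 ≈ 0.321.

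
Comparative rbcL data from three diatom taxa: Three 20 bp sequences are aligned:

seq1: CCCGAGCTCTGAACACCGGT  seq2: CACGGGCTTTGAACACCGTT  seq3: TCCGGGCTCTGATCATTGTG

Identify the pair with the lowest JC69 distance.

seq1–seq2: 4/20 differ, p = 0.200, d = 0.233.
seq1–seq3: 7/20 differ, p = 0.350, d = 0.471.
seq2–seq3: 7/20 differ, p = 0.350, d = 0.471.
The smallest distance is between seq1 and seq2.

seq1 and seq2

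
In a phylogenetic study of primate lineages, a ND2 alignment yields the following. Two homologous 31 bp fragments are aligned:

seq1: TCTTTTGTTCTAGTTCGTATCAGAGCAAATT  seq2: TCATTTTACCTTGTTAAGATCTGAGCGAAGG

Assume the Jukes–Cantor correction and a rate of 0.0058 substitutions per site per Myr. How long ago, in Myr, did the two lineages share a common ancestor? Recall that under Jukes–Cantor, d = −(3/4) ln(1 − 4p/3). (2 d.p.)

The sequences differ at 12 of 31 sites, so p = 12/31 ≈ 0.387097.
d = −(3/4) ln(1 − 4p/3) = −0.75 ln(1 − 0.516129) = −0.75 ln(0.483871)
  = −0.75 × (-0.725937) = 0.544453 substitutions/site.
Under a molecular clock d = 2μt, so t = d/(2μ) = 0.544453 / (2 × 0.0058) = 46.94 Myr.

46.94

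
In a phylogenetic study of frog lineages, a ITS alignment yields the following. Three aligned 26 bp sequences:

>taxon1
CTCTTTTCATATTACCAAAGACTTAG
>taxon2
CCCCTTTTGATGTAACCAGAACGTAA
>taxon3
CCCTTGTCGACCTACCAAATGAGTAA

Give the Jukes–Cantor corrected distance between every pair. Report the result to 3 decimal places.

taxon1–taxon2: 13/26 sites differ → p = 0.5, d = −0.75 ln(1 − 0.666667) = 0.823960 ≈ 0.824.
taxon1–taxon3: 11/26 sites differ → p ≈ 0.423077, d = −0.75 ln(1 − 0.564103) = 0.622762 ≈ 0.623.
taxon2–taxon3: 11/26 sites differ → p ≈ 0.423077, d = −0.75 ln(1 − 0.564103) = 0.622762 ≈ 0.623.

d(taxon1,taxon2) = 0.824, d(taxon1,taxon3) = 0.623, d(taxon2,taxon3) = 0.623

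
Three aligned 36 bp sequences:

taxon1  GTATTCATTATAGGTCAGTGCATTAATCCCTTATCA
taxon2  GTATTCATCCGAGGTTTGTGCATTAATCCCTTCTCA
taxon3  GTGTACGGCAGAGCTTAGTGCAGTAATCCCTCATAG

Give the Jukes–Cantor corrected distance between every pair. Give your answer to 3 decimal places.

d(taxon1,taxon2) = 0.188, d(taxon1,taxon3) = 0.441, d(taxon2,taxon3) = 0.441

taxon1–taxon2: 6/36 sites differ → p ≈ 0.166667, d = −0.75 ln(1 − 0.222223) = 0.188487 ≈ 0.188.
taxon1–taxon3: 12/36 sites differ → p ≈ 0.333333, d = −0.75 ln(1 − 0.444444) = 0.440839 ≈ 0.441.
taxon2–taxon3: 12/36 sites differ → p ≈ 0.333333, d = −0.75 ln(1 − 0.444444) = 0.440839 ≈ 0.441.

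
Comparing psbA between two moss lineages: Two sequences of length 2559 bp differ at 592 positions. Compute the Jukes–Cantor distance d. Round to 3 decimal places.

p = 592/2559 ≈ 0.23134.
d = −(3/4) ln(1 − 4p/3) = −0.75 ln(1 − 0.308453) = −0.75 ln(0.691547)
  = −0.75 × (-0.368824) = 0.276618 substitutions/site.

0.277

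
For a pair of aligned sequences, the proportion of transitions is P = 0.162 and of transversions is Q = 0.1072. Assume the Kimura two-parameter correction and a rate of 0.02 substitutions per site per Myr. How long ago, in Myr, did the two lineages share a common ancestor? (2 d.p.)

Under the Kimura two-parameter model, d = −½ ln(1 − 2P − Q) − ¼ ln(1 − 2Q).
1 − 2P − Q = 0.5688, giving −½ ln(0.5688) = 0.282113.
1 − 2Q = 0.7856, giving −¼ ln(0.7856) = 0.060327.
d = 0.282113 + 0.060327 = 0.342440.
Under a molecular clock d = 2μt, so t = d/(2μ) = 0.342440 / (2 × 0.02) = 8.56 Myr.

8.56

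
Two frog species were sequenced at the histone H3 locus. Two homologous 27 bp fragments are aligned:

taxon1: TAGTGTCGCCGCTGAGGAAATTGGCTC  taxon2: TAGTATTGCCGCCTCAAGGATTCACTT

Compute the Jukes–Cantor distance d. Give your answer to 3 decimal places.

The sequences differ at 12 of 27 sites, so p = 12/27 ≈ 0.444444.
d = −(3/4) ln(1 − 4p/3) = −0.75 ln(1 − 0.592592) = −0.75 ln(0.407408)
  = −0.75 × (-0.897940) = 0.673455 substitutions/site.

0.673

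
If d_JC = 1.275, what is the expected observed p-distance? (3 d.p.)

0.613

p = (3/4)(1 − e^(−4d/3)) = 0.75 × (1 − e^(-1.7)) = 0.75 × (1 − 0.182684) = 0.612987.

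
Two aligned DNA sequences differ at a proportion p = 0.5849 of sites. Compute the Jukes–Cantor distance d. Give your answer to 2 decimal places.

d = −(3/4) ln(1 − 4p/3) = −0.75 ln(1 − 0.779867) = −0.75 ln(0.220133)
  = −0.75 × (-1.513523) = 1.135142 substitutions/site.

1.14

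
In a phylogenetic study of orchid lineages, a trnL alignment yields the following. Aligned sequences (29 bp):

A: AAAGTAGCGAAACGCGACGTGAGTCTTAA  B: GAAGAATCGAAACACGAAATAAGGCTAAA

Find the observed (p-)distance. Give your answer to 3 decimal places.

0.310

The sequences differ at 9 of 29 positions (sites 1, 5, 7, 14, 18, 19, 21, 24, 27).
p = 9/29 = 0.310344… ≈ 0.310 (to 3 d.p.).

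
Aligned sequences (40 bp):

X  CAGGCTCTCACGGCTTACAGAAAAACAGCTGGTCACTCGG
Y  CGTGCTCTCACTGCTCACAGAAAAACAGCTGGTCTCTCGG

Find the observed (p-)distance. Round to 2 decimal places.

The sequences differ at 5 of 40 positions (sites 2, 3, 12, 16, 35).
p = 5/40 = 0.125 ≈ 0.13 (to 2 d.p.).

0.13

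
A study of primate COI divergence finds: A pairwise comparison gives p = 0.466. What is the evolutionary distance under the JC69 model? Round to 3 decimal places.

d = −(3/4) ln(1 − 4p/3) = −0.75 ln(1 − 0.621333) = −0.75 ln(0.378667)
  = −0.75 × (-0.971098) = 0.728324 substitutions/site.

0.728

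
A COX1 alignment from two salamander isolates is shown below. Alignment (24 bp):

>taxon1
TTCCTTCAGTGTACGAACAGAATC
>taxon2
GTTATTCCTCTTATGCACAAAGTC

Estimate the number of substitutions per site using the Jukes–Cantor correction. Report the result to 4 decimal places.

0.7083

The sequences differ at 11 of 24 sites, so p = 11/24 ≈ 0.458333.
d = −(3/4) ln(1 − 4p/3) = −0.75 ln(1 − 0.611111) = −0.75 ln(0.388889)
  = −0.75 × (-0.944461) = 0.708346 substitutions/site.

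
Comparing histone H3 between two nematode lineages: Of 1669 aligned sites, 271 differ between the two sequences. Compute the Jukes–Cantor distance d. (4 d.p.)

0.1830

p = 271/1669 ≈ 0.162373.
d = −(3/4) ln(1 − 4p/3) = −0.75 ln(1 − 0.216497) = −0.75 ln(0.783503)
  = −0.75 × (-0.243980) = 0.182985 substitutions/site.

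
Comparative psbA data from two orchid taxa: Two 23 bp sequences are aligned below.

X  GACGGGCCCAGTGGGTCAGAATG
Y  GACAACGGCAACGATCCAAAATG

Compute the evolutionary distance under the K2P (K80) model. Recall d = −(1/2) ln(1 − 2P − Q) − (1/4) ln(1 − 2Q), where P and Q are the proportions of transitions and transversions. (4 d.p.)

0.8699

Of 23 sites, 7 differences are transitions and 4 are transversions, so P = 7/23 ≈ 0.304348 and Q = 4/23 ≈ 0.173913.
Under the Kimura two-parameter model, d = −½ ln(1 − 2P − Q) − ¼ ln(1 − 2Q).
1 − 2P − Q = 0.217391, giving −½ ln(0.217391) = 0.763029.
1 − 2Q = 0.652174, giving −¼ ln(0.652174) = 0.106861.
d = 0.763029 + 0.106861 = 0.869890.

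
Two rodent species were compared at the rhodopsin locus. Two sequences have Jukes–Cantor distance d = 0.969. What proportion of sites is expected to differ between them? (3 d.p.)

p = (3/4)(1 − e^(−4d/3)) = 0.75 × (1 − e^(-1.292)) = 0.75 × (1 − 0.274721) = 0.543959.

0.544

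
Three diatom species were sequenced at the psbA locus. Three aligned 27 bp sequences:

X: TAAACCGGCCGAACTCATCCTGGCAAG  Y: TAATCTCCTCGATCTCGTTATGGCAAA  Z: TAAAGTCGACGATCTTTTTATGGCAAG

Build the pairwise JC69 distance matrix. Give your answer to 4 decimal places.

d(X,Y) = 0.5107, d(X,Z) = 0.4408, d(Y,Z) = 0.3181

X–Y: 10/27 sites differ → p ≈ 0.37037, d = −0.75 ln(1 − 0.493827) = 0.510658 ≈ 0.5107.
X–Z: 9/27 sites differ → p ≈ 0.333333, d = −0.75 ln(1 − 0.444444) = 0.440839 ≈ 0.4408.
Y–Z: 7/27 sites differ → p ≈ 0.259259, d = −0.75 ln(1 − 0.345679) = 0.318118 ≈ 0.3181.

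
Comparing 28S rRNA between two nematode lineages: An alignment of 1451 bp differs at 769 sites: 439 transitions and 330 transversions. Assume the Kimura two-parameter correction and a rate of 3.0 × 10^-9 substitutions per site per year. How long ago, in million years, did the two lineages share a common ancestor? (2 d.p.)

174.19

P = 439/1451 ≈ 0.30255 and Q = 330/1451 ≈ 0.227429.
Under the Kimura two-parameter model, d = −½ ln(1 − 2P − Q) − ¼ ln(1 − 2Q).
1 − 2P − Q = 0.167471, giving −½ ln(0.167471) = 0.893473.
1 − 2Q = 0.545142, giving −¼ ln(0.545142) = 0.151677.
d = 0.893473 + 0.151677 = 1.045150.
Under a molecular clock d = 2μt, so t = d/(2μ) = 1.045150 / (2 × 3.0 × 10^-9) = 174.19 million years.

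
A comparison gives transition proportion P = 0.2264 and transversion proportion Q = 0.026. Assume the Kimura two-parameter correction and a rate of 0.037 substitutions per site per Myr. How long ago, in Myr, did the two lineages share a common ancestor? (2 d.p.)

Under the Kimura two-parameter model, d = −½ ln(1 − 2P − Q) − ¼ ln(1 − 2Q).
1 − 2P − Q = 0.5212, giving −½ ln(0.5212) = 0.325811.
1 − 2Q = 0.948, giving −¼ ln(0.948) = 0.013350.
d = 0.325811 + 0.013350 = 0.339161.
Under a molecular clock d = 2μt, so t = d/(2μ) = 0.339161 / (2 × 0.037) = 4.58 Myr.

4.58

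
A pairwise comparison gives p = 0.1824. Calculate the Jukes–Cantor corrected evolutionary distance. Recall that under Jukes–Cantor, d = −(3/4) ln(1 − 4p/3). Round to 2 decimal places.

0.21

d = −(3/4) ln(1 − 4p/3) = −0.75 ln(1 − 0.2432) = −0.75 ln(0.7568)
  = −0.75 × (-0.278656) = 0.208992 substitutions/site.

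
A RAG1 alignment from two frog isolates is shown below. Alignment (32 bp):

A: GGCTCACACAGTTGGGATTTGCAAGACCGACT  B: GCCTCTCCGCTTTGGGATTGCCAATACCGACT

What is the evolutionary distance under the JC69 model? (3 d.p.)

The sequences differ at 9 of 32 sites (2, 6, 8, 9, 10, 11, 20, 21, 25), so p = 9/32 = 0.28125.
d = −(3/4) ln(1 − 4p/3) = −0.75 ln(1 − 0.375) = −0.75 ln(0.625)
  = −0.75 × (-0.470004) = 0.352503 substitutions/site.

0.353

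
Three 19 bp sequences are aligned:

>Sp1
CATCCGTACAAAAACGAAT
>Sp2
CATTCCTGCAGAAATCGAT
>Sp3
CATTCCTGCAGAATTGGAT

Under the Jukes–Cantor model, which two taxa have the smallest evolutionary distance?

Sp1–Sp2: 7/19 differ, p = 0.368, d = 0.507.
Sp1–Sp3: 7/19 differ, p = 0.368, d = 0.507.
Sp2–Sp3: 2/19 differ, p = 0.105, d = 0.113.
The smallest distance is between Sp2 and Sp3.

Sp2 and Sp3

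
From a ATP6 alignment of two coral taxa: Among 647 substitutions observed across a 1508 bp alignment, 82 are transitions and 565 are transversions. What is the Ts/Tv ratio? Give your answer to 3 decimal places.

R = 82/565 = 0.145132… ≈ 0.145 (to 3 d.p.).

0.145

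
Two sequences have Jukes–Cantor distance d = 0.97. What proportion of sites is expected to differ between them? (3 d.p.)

p = (3/4)(1 − e^(−4d/3)) = 0.75 × (1 − e^(-1.293333)) = 0.75 × (1 − 0.274355) = 0.544234.

0.544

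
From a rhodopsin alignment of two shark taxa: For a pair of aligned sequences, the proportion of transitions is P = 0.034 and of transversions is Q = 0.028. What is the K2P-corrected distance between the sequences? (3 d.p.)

Under the Kimura two-parameter model, d = −½ ln(1 − 2P − Q) − ¼ ln(1 − 2Q).
1 − 2P − Q = 0.904, giving −½ ln(0.904) = 0.050463.
1 − 2Q = 0.944, giving −¼ ln(0.944) = 0.014407.
d = 0.050463 + 0.014407 = 0.064870.

0.065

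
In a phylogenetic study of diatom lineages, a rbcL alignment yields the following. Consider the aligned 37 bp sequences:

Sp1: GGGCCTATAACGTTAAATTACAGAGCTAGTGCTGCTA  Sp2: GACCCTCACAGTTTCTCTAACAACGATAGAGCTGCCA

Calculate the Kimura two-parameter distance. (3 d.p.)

Of 37 sites, 3 differences are transitions and 13 are transversions, so P = 3/37 ≈ 0.081081 and Q = 13/37 ≈ 0.351351.
Under the Kimura two-parameter model, d = −½ ln(1 − 2P − Q) − ¼ ln(1 − 2Q).
1 − 2P − Q = 0.486487, giving −½ ln(0.486487) = 0.360273.
1 − 2Q = 0.297298, giving −¼ ln(0.297298) = 0.303255.
d = 0.360273 + 0.303255 = 0.663528.

0.664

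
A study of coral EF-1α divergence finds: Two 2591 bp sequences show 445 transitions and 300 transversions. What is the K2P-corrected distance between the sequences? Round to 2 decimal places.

P = 445/2591 ≈ 0.171748 and Q = 300/2591 ≈ 0.115785.
Under the Kimura two-parameter model, d = −½ ln(1 − 2P − Q) − ¼ ln(1 − 2Q).
1 − 2P − Q = 0.540719, giving −½ ln(0.540719) = 0.307428.
1 − 2Q = 0.76843, giving −¼ ln(0.76843) = 0.065851.
d = 0.307428 + 0.065851 = 0.373279.

0.37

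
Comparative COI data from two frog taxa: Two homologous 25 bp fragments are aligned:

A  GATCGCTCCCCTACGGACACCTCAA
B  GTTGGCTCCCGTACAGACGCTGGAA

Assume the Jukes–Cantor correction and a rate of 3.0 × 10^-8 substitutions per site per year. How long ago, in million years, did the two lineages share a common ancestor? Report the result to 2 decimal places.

The sequences differ at 8 of 25 sites (2, 4, 11, 15, 19, 21, 22, 23), so p = 8/25 = 0.32.
d = −(3/4) ln(1 − 4p/3) = −0.75 ln(1 − 0.426667) = −0.75 ln(0.573333)
  = −0.75 × (-0.556289) = 0.417217 substitutions/site.
Under a molecular clock d = 2μt, so t = d/(2μ) = 0.417217 / (2 × 3.0 × 10^-8) = 6.95 million years.

6.95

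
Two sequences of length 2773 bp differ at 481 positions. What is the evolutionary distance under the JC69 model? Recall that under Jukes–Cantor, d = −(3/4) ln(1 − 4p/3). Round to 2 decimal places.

p = 481/2773 ≈ 0.173458.
d = −(3/4) ln(1 − 4p/3) = −0.75 ln(1 − 0.231277) = −0.75 ln(0.768723)
  = −0.75 × (-0.263025) = 0.197269 substitutions/site.

0.20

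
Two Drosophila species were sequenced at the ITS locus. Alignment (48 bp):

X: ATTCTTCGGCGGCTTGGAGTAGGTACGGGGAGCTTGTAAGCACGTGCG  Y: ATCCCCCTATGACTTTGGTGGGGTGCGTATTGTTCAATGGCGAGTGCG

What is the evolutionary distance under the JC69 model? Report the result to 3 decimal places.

0.889

The sequences differ at 25 of 48 sites, so p = 25/48 ≈ 0.520833.
d = −(3/4) ln(1 − 4p/3) = −0.75 ln(1 − 0.694444) = −0.75 ln(0.305556)
  = −0.75 × (-1.185622) = 0.889217 substitutions/site.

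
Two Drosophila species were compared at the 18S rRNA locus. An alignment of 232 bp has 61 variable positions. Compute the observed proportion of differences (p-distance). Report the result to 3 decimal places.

0.263

p = 61/232 = 0.262931… ≈ 0.263 (to 3 d.p.).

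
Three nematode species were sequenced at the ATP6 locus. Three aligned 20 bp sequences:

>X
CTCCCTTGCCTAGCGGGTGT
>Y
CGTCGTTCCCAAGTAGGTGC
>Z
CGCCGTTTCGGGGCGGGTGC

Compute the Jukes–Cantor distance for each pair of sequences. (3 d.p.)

X–Y: 8/20 sites differ → p = 0.4, d = −0.75 ln(1 − 0.533333) = 0.571605 ≈ 0.572.
X–Z: 7/20 sites differ → p = 0.35, d = −0.75 ln(1 − 0.466667) = 0.471457 ≈ 0.471.
Y–Z: 7/20 sites differ → p = 0.35, d = −0.75 ln(1 − 0.466667) = 0.471457 ≈ 0.471.

d(X,Y) = 0.572, d(X,Z) = 0.471, d(Y,Z) = 0.471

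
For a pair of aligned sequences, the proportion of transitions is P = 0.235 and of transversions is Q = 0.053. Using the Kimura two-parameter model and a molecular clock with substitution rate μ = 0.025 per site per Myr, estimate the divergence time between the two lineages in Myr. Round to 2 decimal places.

7.96

Under the Kimura two-parameter model, d = −½ ln(1 − 2P − Q) − ¼ ln(1 − 2Q).
1 − 2P − Q = 0.477, giving −½ ln(0.477) = 0.370119.
1 − 2Q = 0.894, giving −¼ ln(0.894) = 0.028012.
d = 0.370119 + 0.028012 = 0.398131.
Under a molecular clock d = 2μt, so t = d/(2μ) = 0.398131 / (2 × 0.025) = 7.96 Myr.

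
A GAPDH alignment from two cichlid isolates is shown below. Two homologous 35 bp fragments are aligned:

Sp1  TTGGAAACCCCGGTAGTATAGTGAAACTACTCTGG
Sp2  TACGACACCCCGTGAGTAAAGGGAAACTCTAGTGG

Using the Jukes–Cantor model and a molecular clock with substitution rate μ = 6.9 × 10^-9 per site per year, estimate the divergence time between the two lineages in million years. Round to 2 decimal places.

The sequences differ at 11 of 35 sites, so p = 11/35 ≈ 0.314286.
d = −(3/4) ln(1 − 4p/3) = −0.75 ln(1 − 0.419048) = −0.75 ln(0.580952)
  = −0.75 × (-0.543087) = 0.407315 substitutions/site.
Under a molecular clock d = 2μt, so t = d/(2μ) = 0.407315 / (2 × 6.9 × 10^-9) = 29.52 million years.

29.52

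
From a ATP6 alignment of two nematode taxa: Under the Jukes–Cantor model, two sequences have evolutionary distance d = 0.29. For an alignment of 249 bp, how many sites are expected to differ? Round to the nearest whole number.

60

Invert JC69: p = (3/4)(1 − e^(−4d/3)) = 0.75 × (1 − e^(-0.386667)) = 0.75 × (1 − 0.679317) = 0.240512.
Expected differing sites = pL ≈ 0.240512 × 249 = 59.887488 ≈ 60.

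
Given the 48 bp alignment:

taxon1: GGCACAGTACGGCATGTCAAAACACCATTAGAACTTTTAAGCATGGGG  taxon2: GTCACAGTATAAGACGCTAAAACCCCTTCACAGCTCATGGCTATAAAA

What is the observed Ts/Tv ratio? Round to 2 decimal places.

Transitions are A↔G and C↔T; transversions are all other mismatches.
Transitions: 16. Transversions: 7.
R = 16/7 = 2.285714… ≈ 2.29 (to 2 d.p.).

2.29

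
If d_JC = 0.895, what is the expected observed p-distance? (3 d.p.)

0.523

p = (3/4)(1 − e^(−4d/3)) = 0.75 × (1 − e^(-1.193333)) = 0.75 × (1 − 0.303209) = 0.522593.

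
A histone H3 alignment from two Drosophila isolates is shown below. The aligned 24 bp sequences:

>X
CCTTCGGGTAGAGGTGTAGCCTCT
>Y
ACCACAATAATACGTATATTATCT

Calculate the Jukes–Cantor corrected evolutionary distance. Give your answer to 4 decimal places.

The sequences differ at 13 of 24 sites, so p = 13/24 ≈ 0.541667.
d = −(3/4) ln(1 − 4p/3) = −0.75 ln(1 − 0.722223) = −0.75 ln(0.277777)
  = −0.75 × (-1.280937) = 0.960703 substitutions/site.

0.9607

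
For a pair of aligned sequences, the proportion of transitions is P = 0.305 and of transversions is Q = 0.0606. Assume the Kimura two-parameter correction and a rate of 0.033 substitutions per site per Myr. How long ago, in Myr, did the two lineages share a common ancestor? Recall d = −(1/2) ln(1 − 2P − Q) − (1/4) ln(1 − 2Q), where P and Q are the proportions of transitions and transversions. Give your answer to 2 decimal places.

Under the Kimura two-parameter model, d = −½ ln(1 − 2P − Q) − ¼ ln(1 − 2Q).
1 − 2P − Q = 0.3294, giving −½ ln(0.3294) = 0.555241.
1 − 2Q = 0.8788, giving −¼ ln(0.8788) = 0.032299.
d = 0.555241 + 0.032299 = 0.587540.
Under a molecular clock d = 2μt, so t = d/(2μ) = 0.587540 / (2 × 0.033) = 8.90 Myr.

8.90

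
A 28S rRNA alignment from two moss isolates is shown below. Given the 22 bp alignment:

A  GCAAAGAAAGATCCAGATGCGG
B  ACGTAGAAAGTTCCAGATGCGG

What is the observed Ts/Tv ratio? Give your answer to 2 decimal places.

1.00

Transitions are A↔G and C↔T; transversions are all other mismatches.
Transitions: 2. Transversions: 2.
R = 2/2 = 1.00.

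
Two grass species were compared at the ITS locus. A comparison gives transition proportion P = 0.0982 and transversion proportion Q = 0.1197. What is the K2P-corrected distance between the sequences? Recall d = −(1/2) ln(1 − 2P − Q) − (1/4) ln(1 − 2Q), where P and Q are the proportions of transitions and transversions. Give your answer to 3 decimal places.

0.258

Under the Kimura two-parameter model, d = −½ ln(1 − 2P − Q) − ¼ ln(1 − 2Q).
1 − 2P − Q = 0.6839, giving −½ ln(0.6839) = 0.189972.
1 − 2Q = 0.7606, giving −¼ ln(0.7606) = 0.068412.
d = 0.189972 + 0.068412 = 0.258384.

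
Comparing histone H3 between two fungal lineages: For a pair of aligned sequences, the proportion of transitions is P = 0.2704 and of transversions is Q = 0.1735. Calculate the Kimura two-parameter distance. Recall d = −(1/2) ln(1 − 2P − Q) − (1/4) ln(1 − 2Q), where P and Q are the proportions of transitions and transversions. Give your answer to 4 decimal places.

Under the Kimura two-parameter model, d = −½ ln(1 − 2P − Q) − ¼ ln(1 − 2Q).
1 − 2P − Q = 0.2857, giving −½ ln(0.2857) = 0.626406.
1 − 2Q = 0.653, giving −¼ ln(0.653) = 0.106545.
d = 0.626406 + 0.106545 = 0.732951.

0.7330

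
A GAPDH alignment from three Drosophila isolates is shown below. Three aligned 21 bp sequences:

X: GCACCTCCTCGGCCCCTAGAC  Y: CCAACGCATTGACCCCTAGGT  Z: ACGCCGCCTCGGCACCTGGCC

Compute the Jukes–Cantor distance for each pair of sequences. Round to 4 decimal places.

X–Y: 8/21 sites differ → p ≈ 0.380952, d = −0.75 ln(1 − 0.507936) = 0.531860 ≈ 0.5319.
X–Z: 6/21 sites differ → p ≈ 0.285714, d = −0.75 ln(1 − 0.380952) = 0.359679 ≈ 0.3597.
Y–Z: 10/21 sites differ → p ≈ 0.47619, d = −0.75 ln(1 − 0.63492) = 0.755729 ≈ 0.7557.

d(X,Y) = 0.5319, d(X,Z) = 0.3597, d(Y,Z) = 0.7557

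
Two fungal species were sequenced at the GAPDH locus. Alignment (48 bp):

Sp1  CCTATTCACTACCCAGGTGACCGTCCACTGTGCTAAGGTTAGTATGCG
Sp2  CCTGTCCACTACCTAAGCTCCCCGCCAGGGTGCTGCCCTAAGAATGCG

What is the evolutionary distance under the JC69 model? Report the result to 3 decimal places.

The sequences differ at 17 of 48 sites, so p = 17/48 ≈ 0.354167.
d = −(3/4) ln(1 − 4p/3) = −0.75 ln(1 − 0.472223) = −0.75 ln(0.527777)
  = −0.75 × (-0.639081) = 0.479311 substitutions/site.

0.479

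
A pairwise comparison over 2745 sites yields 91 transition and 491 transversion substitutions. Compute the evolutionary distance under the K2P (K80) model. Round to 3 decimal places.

P = 91/2745 ≈ 0.033151 and Q = 491/2745 ≈ 0.178871.
Under the Kimura two-parameter model, d = −½ ln(1 − 2P − Q) − ¼ ln(1 − 2Q).
1 − 2P − Q = 0.754827, giving −½ ln(0.754827) = 0.140633.
1 − 2Q = 0.642258, giving −¼ ln(0.642258) = 0.110691.
d = 0.140633 + 0.110691 = 0.251324.

0.251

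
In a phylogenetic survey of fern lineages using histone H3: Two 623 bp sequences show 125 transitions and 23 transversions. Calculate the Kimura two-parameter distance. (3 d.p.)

0.307

P = 125/623 ≈ 0.200642 and Q = 23/623 ≈ 0.036918.
Under the Kimura two-parameter model, d = −½ ln(1 − 2P − Q) − ¼ ln(1 − 2Q).
1 − 2P − Q = 0.561798, giving −½ ln(0.561798) = 0.288306.
1 − 2Q = 0.926164, giving −¼ ln(0.926164) = 0.019176.
d = 0.288306 + 0.019176 = 0.307482.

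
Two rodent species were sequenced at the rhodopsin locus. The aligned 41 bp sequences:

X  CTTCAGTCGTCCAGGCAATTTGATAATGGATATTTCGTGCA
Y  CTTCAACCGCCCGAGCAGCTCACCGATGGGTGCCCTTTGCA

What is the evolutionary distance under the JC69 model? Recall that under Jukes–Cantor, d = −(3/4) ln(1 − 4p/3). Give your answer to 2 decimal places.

0.72

The sequences differ at 19 of 41 sites, so p = 19/41 ≈ 0.463415.
d = −(3/4) ln(1 − 4p/3) = −0.75 ln(1 − 0.617887) = −0.75 ln(0.382113)
  = −0.75 × (-0.962039) = 0.721529 substitutions/site.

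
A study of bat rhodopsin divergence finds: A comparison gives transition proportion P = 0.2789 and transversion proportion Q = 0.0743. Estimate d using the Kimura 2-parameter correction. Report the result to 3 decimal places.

Under the Kimura two-parameter model, d = −½ ln(1 − 2P − Q) − ¼ ln(1 − 2Q).
1 − 2P − Q = 0.3679, giving −½ ln(0.3679) = 0.499972.
1 − 2Q = 0.8514, giving −¼ ln(0.8514) = 0.040218.
d = 0.499972 + 0.040218 = 0.540190.

0.540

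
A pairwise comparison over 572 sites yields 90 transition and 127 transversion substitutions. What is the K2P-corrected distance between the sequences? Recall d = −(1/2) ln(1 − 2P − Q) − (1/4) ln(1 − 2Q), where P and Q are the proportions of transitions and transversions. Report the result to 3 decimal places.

0.531

P = 90/572 ≈ 0.157343 and Q = 127/572 ≈ 0.222028.
Under the Kimura two-parameter model, d = −½ ln(1 − 2P − Q) − ¼ ln(1 − 2Q).
1 − 2P − Q = 0.463286, giving −½ ln(0.463286) = 0.384705.
1 − 2Q = 0.555944, giving −¼ ln(0.555944) = 0.146772.
d = 0.384705 + 0.146772 = 0.531477.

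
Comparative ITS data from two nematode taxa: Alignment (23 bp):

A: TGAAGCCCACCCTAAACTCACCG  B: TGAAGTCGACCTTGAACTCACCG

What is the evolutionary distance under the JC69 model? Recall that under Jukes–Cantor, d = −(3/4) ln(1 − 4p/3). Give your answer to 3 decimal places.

The sequences differ at 4 of 23 sites (6, 8, 12, 14), so p = 4/23 ≈ 0.173913.
d = −(3/4) ln(1 − 4p/3) = −0.75 ln(1 − 0.231884) = −0.75 ln(0.768116)
  = −0.75 × (-0.263815) = 0.197861 substitutions/site.

0.198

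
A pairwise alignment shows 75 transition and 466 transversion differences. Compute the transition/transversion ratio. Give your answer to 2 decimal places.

0.16

R = 75/466 = 0.160944… ≈ 0.16 (to 2 d.p.).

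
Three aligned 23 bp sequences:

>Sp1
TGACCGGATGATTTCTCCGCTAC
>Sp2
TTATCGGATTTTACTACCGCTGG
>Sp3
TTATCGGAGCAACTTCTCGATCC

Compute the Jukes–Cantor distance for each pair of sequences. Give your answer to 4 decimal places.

Sp1–Sp2: 10/23 sites differ → p ≈ 0.434783, d = −0.75 ln(1 − 0.579711) = 0.650110 ≈ 0.6501.
Sp1–Sp3: 11/23 sites differ → p ≈ 0.478261, d = −0.75 ln(1 − 0.637681) = 0.761423 ≈ 0.7614.
Sp2–Sp3: 11/23 sites differ → p ≈ 0.478261, d = −0.75 ln(1 − 0.637681) = 0.761423 ≈ 0.7614.

d(Sp1,Sp2) = 0.6501, d(Sp1,Sp3) = 0.7614, d(Sp2,Sp3) = 0.7614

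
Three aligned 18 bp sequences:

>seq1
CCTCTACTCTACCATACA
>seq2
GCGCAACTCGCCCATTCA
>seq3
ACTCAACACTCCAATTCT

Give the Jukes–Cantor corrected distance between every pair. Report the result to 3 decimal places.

seq1–seq2: 6/18 sites differ → p ≈ 0.333333, d = −0.75 ln(1 − 0.444444) = 0.440839 ≈ 0.441.
seq1–seq3: 7/18 sites differ → p ≈ 0.388889, d = −0.75 ln(1 − 0.518519) = 0.548166 ≈ 0.548.
seq2–seq3: 6/18 sites differ → p ≈ 0.333333, d = −0.75 ln(1 − 0.444444) = 0.440839 ≈ 0.441.

d(seq1,seq2) = 0.441, d(seq1,seq3) = 0.548, d(seq2,seq3) = 0.441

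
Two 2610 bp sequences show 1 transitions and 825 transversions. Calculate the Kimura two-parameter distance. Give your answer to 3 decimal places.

P = 1/2610 ≈ 0.000383 and Q = 825/2610 ≈ 0.316092.
Under the Kimura two-parameter model, d = −½ ln(1 − 2P − Q) − ¼ ln(1 − 2Q).
1 − 2P − Q = 0.683142, giving −½ ln(0.683142) = 0.190526.
1 − 2Q = 0.367816, giving −¼ ln(0.367816) = 0.250043.
d = 0.190526 + 0.250043 = 0.440569.

0.441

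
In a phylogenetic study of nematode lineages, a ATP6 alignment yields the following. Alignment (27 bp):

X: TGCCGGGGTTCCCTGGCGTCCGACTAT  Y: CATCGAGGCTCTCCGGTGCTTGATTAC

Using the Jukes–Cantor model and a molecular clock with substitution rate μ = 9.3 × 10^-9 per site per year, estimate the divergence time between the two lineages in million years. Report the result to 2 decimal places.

The sequences differ at 13 of 27 sites, so p = 13/27 ≈ 0.481481.
d = −(3/4) ln(1 − 4p/3) = −0.75 ln(1 − 0.641975) = −0.75 ln(0.358025)
  = −0.75 × (-1.027152) = 0.770364 substitutions/site.
Under a molecular clock d = 2μt, so t = d/(2μ) = 0.770364 / (2 × 9.3 × 10^-9) = 41.42 million years.

41.42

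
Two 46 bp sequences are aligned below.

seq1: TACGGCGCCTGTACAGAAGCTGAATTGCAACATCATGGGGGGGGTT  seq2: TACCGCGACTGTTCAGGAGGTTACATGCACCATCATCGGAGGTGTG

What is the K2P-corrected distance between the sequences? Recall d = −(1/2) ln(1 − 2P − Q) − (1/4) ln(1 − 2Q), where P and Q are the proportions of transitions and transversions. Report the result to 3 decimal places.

0.360

Of 46 sites, 2 differences are transitions and 11 are transversions, so P = 2/46 ≈ 0.043478 and Q = 11/46 ≈ 0.23913.
Under the Kimura two-parameter model, d = −½ ln(1 − 2P − Q) − ¼ ln(1 − 2Q).
1 − 2P − Q = 0.673914, giving −½ ln(0.673914) = 0.197326.
1 − 2Q = 0.52174, giving −¼ ln(0.52174) = 0.162646.
d = 0.197326 + 0.162646 = 0.359972.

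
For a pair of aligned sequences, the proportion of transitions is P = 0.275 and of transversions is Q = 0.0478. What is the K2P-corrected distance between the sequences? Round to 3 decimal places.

Under the Kimura two-parameter model, d = −½ ln(1 − 2P − Q) − ¼ ln(1 − 2Q).
1 − 2P − Q = 0.4022, giving −½ ln(0.4022) = 0.455403.
1 − 2Q = 0.9044, giving −¼ ln(0.9044) = 0.025121.
d = 0.455403 + 0.025121 = 0.480524.

0.481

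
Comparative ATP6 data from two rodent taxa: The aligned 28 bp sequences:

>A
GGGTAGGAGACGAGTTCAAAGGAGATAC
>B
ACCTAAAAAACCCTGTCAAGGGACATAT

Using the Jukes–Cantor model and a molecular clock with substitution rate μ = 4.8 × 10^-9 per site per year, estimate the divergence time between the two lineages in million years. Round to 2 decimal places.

The sequences differ at 13 of 28 sites, so p = 13/28 ≈ 0.464286.
d = −(3/4) ln(1 − 4p/3) = −0.75 ln(1 − 0.619048) = −0.75 ln(0.380952)
  = −0.75 × (-0.965082) = 0.723812 substitutions/site.
Under a molecular clock d = 2μt, so t = d/(2μ) = 0.723812 / (2 × 4.8 × 10^-9) = 75.40 million years.

75.40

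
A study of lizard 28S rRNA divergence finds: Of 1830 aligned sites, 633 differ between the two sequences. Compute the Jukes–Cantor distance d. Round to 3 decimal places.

p = 633/1830 ≈ 0.345902.
d = −(3/4) ln(1 − 4p/3) = −0.75 ln(1 − 0.461203) = −0.75 ln(0.538797)
  = −0.75 × (-0.618416) = 0.463812 substitutions/site.

0.464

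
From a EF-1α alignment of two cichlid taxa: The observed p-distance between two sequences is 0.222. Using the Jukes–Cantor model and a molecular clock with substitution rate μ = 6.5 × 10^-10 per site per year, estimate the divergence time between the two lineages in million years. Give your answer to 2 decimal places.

202.49

d = −(3/4) ln(1 − 4p/3) = −0.75 ln(1 − 0.296) = −0.75 ln(0.704)
  = −0.75 × (-0.350977) = 0.263233 substitutions/site.
Under a molecular clock d = 2μt, so t = d/(2μ) = 0.263233 / (2 × 6.5 × 10^-10) = 202.49 million years.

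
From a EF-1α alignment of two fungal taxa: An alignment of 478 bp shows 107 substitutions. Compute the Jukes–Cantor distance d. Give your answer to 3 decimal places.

0.266

p = 107/478 ≈ 0.223849.
d = −(3/4) ln(1 − 4p/3) = −0.75 ln(1 − 0.298465) = −0.75 ln(0.701535)
  = −0.75 × (-0.354484) = 0.265863 substitutions/site.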